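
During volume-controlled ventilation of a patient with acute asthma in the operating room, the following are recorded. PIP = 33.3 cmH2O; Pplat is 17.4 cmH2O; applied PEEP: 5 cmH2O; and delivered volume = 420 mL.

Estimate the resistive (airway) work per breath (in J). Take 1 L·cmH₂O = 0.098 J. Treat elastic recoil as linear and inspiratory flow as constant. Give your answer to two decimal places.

0.65

With constant inspiratory flow the resistive pressure is constant at PIP − Pplat = 33.3 − 17.4 = 15.9 cmH2O, so resistive work = 15.9 × 0.420 = 6.678 L·cmH2O.
× 0.098 J/(L·cmH2O) → 0.6544 J.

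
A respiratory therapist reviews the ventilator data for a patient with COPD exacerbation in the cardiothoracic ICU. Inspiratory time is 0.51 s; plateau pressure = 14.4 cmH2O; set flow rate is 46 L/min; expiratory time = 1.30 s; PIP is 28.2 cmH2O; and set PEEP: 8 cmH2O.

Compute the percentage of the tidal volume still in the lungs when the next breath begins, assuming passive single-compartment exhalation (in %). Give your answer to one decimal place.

30.7

Flow: 46 L/min ÷ 60 = 0.7667 L/s.
Vt = flow × Ti = 0.7667 L/s × 0.51 s × 1000 mL/L = 391.02 mL.
R = (PIP − Pplat)/V̇ = (28.2 − 14.4) / 0.7667 = 13.8/0.7667 = 17.999 cmH2O·s/L.
C = Vt/(Pplat − PEEP) = 391.02 / (14.4 − 8) = 391.02/6.4 = 61.097 mL/cmH2O.
τ = R × C = 17.999 × 0.0611 L/cmH2O = 1.1 s.
Fraction remaining at end-expiration = e^(−Te/τ) = e^(−1.30/1.1) = 0.3067 → 30.67%.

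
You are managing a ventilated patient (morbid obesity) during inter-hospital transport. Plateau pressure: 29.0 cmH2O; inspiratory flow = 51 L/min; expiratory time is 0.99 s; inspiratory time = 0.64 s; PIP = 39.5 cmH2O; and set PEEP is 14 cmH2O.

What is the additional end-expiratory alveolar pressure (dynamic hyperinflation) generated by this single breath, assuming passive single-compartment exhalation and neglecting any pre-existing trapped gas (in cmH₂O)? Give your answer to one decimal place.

Flow: 51 L/min ÷ 60 = 0.85 L/s.
Vt = flow × Ti = 0.85 L/s × 0.64 s × 1000 mL/L = 544.0 mL.
R = (PIP − Pplat)/V̇ = (39.5 − 29.0) / 0.85 = 10.5/0.85 = 12.353 cmH2O·s/L.
C = Vt/(Pplat − PEEP) = 544.0 / (29.0 − 14) = 544.0/15.0 = 36.267 mL/cmH2O.
τ = R × C = 12.353 × 0.03627 L/cmH2O = 0.448 s.
Fraction remaining = e^(−Te/τ) = e^(−0.99/0.448) = 0.1097; trapped volume = 544.0 × 0.1097 = 59.677 mL.
Additional alveolar pressure from trapping ≈ V_trapped / C = 59.677 / 36.267 = 1.645 cmH2O.

1.6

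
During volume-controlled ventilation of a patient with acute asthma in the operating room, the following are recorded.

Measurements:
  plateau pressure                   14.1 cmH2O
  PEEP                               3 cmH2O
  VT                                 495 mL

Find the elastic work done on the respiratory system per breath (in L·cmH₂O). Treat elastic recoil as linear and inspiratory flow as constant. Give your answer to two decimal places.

2.75

Elastic work ≈ ½ × (Pplat − PEEP) × Vt = 0.5 × (14.1 − 3) × 0.495 L = 0.5 × 11.1 × 0.495 = 2.747 L·cmH2O.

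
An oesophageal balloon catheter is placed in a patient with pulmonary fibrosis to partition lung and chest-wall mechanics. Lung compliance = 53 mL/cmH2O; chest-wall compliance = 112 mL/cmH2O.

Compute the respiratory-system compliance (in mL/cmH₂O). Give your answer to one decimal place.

36.0

Lung and chest wall are elastances in series: 1/Crs = 1/CL + 1/Ccw.
1/Crs = 1/53 + 1/112 = 0.0278.
Crs = 35.971 mL/cmH2O.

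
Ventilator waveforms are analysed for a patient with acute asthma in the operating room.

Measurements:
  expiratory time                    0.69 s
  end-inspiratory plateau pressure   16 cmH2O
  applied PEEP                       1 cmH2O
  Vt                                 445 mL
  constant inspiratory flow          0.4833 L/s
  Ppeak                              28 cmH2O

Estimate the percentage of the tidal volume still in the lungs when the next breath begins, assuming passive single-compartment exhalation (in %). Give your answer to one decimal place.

R = (PIP − Pplat)/V̇ = (28 − 16) / 0.4833 = 12.0/0.4833 = 24.829 cmH2O·s/L.
C = Vt/(Pplat − PEEP) = 445.0 / (16 − 1) = 445.0/15.0 = 29.667 mL/cmH2O.
τ = R × C = 24.829 × 0.02967 L/cmH2O = 0.7367 s.
Fraction remaining at end-expiration = e^(−Te/τ) = e^(−0.69/0.7367) = 0.392 → 39.2%.

39.2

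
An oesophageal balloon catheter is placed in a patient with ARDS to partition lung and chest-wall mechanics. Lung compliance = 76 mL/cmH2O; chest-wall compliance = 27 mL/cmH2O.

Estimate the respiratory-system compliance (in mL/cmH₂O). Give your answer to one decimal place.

Lung and chest wall are elastances in series: 1/Crs = 1/CL + 1/Ccw.
1/Crs = 1/76 + 1/27 = 0.05019.
Crs = 19.924 mL/cmH2O.

19.9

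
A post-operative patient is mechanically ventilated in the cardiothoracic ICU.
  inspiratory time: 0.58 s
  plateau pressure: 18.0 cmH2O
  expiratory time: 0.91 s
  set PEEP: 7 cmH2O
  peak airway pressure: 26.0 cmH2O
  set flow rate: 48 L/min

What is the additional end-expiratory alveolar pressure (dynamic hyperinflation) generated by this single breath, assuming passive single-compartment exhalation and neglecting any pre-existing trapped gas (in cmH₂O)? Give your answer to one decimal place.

Flow: 48 L/min ÷ 60 = 0.8 L/s.
Vt = flow × Ti = 0.8 L/s × 0.58 s × 1000 mL/L = 464.0 mL.
R = (PIP − Pplat)/V̇ = (26.0 − 18.0) / 0.8 = 8.0/0.8 = 10.0 cmH2O·s/L.
C = Vt/(Pplat − PEEP) = 464.0 / (18.0 − 7) = 464.0/11.0 = 42.182 mL/cmH2O.
τ = R × C = 10.0 × 0.04218 L/cmH2O = 0.4218 s.
Fraction remaining = e^(−Te/τ) = e^(−0.91/0.4218) = 0.1156; trapped volume = 464.0 × 0.1156 = 53.638 mL.
Additional alveolar pressure from trapping ≈ V_trapped / C = 53.638 / 42.182 = 1.272 cmH2O.

1.3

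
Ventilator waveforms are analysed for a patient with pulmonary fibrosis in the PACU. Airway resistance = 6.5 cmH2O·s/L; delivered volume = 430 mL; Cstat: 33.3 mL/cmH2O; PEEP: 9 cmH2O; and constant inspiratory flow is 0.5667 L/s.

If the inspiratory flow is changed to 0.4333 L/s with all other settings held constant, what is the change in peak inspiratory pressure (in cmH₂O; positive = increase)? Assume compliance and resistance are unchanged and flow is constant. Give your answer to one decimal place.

PIP = Vt/C + R·V̇ + PEEP (constant-flow equation of motion).
Only the resistive term changes: ΔPIP = R × ΔV̇ = 6.5 × (0.4333 − 0.5667) = 6.5 × -0.1334 = -0.8671 cmH2O.

-0.9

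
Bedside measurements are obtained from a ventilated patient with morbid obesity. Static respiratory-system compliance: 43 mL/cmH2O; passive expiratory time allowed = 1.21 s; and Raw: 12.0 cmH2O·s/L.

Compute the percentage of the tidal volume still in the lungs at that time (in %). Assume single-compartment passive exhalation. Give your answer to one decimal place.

τ = R × C = 12.0 × 43 mL/cmH2O = 12.0 × 0.043 L/cmH2O = 0.516 s.
Passive exhalation: V(t)/V₀ = e^(−t/τ) = e^(−1.21/0.516) = 0.09585.
Fraction remaining = 0.09585 → 9.585%.

9.6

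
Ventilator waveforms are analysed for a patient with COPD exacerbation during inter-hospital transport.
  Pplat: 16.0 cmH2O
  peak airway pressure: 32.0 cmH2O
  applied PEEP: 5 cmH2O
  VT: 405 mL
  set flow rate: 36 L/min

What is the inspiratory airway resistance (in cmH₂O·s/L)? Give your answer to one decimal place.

Flow: 36 L/min ÷ 60 = 0.6 L/s.
Raw = (PIP − Pplat) / flow = (32.0 − 16.0) / 0.6 = 16.0 / 0.6 = 26.667 cmH2O·s/L.

26.7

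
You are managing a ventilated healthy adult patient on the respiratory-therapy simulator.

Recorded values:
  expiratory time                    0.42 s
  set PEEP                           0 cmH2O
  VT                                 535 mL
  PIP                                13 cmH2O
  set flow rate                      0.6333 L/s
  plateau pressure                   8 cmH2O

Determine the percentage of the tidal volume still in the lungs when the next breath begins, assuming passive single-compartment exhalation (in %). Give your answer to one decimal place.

R = (PIP − Pplat)/V̇ = (13 − 8) / 0.6333 = 5.0/0.6333 = 7.895 cmH2O·s/L.
C = Vt/(Pplat − PEEP) = 535.0 / (8 − 0) = 535.0/8.0 = 66.875 mL/cmH2O.
τ = R × C = 7.895 × 0.06688 L/cmH2O = 0.528 s.
Fraction remaining at end-expiration = e^(−Te/τ) = e^(−0.42/0.528) = 0.4514 → 45.14%.

45.1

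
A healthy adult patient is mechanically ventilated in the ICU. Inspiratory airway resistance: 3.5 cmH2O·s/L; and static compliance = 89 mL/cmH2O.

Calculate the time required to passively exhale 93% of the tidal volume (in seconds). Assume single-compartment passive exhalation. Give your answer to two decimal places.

τ = R × C = 3.5 × 89 mL/cmH2O = 3.5 × 0.089 L/cmH2O = 0.3115 s.
Exhaled fraction f = 1 − e^(−t/τ) → t = −τ·ln(1 − f) = −0.3115·ln(0.07) = 0.8284 s.

0.83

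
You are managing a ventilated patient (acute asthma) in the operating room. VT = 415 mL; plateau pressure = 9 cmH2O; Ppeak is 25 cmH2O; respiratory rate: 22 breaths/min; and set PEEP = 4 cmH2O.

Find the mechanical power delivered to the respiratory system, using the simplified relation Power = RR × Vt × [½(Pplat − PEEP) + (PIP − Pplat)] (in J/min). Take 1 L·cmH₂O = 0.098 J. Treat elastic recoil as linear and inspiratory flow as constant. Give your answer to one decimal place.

Per-breath work = Vt × [½(Pplat−PEEP) + (PIP−Pplat)] = 0.415 × [0.5×5.0 + 16.0] = 0.415 × 18.5 = 7.678 L·cmH2O.
Power = 22 × 7.678 = 168.92 L·cmH2O/min.
× 0.098 J/(L·cmH2O) → 16.554 J/min.

16.6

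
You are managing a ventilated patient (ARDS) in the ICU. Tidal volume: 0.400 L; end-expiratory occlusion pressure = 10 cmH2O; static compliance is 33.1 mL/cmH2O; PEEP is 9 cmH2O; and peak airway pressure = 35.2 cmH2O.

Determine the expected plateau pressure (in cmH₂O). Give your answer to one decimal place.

End-expiratory occlusion gives total PEEP = 10 cmH2O (intrinsic PEEP = 10 − 9 = 1). Use total PEEP for the elastic gradient.
Pplat = PEEPtotal + Vt / Cstat = 10 + 400 / 33.1 = 10 + 12.085 = 22.085 cmH2O.

22.1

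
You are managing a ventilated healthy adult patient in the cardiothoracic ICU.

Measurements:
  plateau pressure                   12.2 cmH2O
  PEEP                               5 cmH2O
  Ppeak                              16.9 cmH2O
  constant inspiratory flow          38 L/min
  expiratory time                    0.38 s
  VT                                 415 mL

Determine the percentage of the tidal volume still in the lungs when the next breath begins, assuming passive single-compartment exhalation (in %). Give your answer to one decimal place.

41.1

Flow: 38 L/min ÷ 60 = 0.6333 L/s.
R = (PIP − Pplat)/V̇ = (16.9 − 12.2) / 0.6333 = 4.7/0.6333 = 7.421 cmH2O·s/L.
C = Vt/(Pplat − PEEP) = 415.0 / (12.2 − 5) = 415.0/7.2 = 57.639 mL/cmH2O.
τ = R × C = 7.421 × 0.05764 L/cmH2O = 0.4277 s.
Fraction remaining at end-expiration = e^(−Te/τ) = e^(−0.38/0.4277) = 0.4113 → 41.13%.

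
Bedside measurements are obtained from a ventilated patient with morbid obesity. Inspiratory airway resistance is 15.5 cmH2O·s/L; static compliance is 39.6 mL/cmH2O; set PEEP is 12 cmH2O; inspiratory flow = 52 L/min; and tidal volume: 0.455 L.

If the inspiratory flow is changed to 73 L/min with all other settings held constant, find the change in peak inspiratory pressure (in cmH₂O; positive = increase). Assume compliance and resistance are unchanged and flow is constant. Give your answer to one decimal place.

5.4

Flow: 52 L/min ÷ 60 = 0.8667 L/s.
New flow: 73 L/min ÷ 60 = 1.2167 L/s.
PIP = Vt/C + R·V̇ + PEEP (constant-flow equation of motion).
Only the resistive term changes: ΔPIP = R × ΔV̇ = 15.5 × (1.2167 − 0.8667) = 15.5 × 0.35 = 5.425 cmH2O.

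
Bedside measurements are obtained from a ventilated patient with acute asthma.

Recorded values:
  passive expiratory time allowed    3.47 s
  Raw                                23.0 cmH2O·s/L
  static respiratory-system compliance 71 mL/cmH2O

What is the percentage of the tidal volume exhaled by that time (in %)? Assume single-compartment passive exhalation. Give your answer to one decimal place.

88.1

τ = R × C = 23.0 × 71 mL/cmH2O = 23.0 × 0.071 L/cmH2O = 1.633 s.
Passive exhalation: V(t)/V₀ = e^(−t/τ) = e^(−3.47/1.633) = 0.1194.
Fraction exhaled = 1 − 0.1194 = 0.8806 → 88.06%.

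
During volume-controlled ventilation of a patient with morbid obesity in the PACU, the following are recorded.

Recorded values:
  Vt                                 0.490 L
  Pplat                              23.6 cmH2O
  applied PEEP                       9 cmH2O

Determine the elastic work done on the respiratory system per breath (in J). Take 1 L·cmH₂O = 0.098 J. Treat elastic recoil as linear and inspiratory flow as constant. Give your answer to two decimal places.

Elastic work ≈ ½ × (Pplat − PEEP) × Vt = 0.5 × (23.6 − 9) × 0.490 L = 0.5 × 14.6 × 0.490 = 3.577 L·cmH2O.
× 0.098 J/(L·cmH2O) → 0.3505 J.

0.35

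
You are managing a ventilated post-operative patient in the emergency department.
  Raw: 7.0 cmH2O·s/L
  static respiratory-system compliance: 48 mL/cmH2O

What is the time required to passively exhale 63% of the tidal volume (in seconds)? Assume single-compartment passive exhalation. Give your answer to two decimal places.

τ = R × C = 7.0 × 48 mL/cmH2O = 7.0 × 0.048 L/cmH2O = 0.336 s.
Exhaled fraction f = 1 − e^(−t/τ) → t = −τ·ln(1 − f) = −0.336·ln(0.37) = 0.3341 s.

0.33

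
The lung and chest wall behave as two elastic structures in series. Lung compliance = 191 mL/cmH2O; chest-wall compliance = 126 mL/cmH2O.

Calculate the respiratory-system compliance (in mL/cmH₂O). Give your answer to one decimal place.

Lung and chest wall are elastances in series: 1/Crs = 1/CL + 1/Ccw.
1/Crs = 1/191 + 1/126 = 0.01317.
Crs = 75.93 mL/cmH2O.

75.9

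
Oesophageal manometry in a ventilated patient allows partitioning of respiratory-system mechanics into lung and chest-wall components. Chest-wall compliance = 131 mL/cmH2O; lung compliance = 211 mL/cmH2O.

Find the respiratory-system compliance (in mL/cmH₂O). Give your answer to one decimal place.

Lung and chest wall are elastances in series: 1/Crs = 1/CL + 1/Ccw.
1/Crs = 1/211 + 1/131 = 0.01237.
Crs = 80.841 mL/cmH2O.

80.8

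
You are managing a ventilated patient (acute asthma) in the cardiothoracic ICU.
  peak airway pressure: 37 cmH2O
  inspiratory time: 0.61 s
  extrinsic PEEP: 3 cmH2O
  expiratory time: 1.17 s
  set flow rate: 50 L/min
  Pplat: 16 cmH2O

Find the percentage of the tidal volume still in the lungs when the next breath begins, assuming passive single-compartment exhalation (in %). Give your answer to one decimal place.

30.5

Flow: 50 L/min ÷ 60 = 0.8333 L/s.
Vt = flow × Ti = 0.8333 L/s × 0.61 s × 1000 mL/L = 508.31 mL.
R = (PIP − Pplat)/V̇ = (37 − 16) / 0.8333 = 21.0/0.8333 = 25.201 cmH2O·s/L.
C = Vt/(Pplat − PEEP) = 508.31 / (16 − 3) = 508.31/13.0 = 39.101 mL/cmH2O.
τ = R × C = 25.201 × 0.0391 L/cmH2O = 0.9854 s.
Fraction remaining at end-expiration = e^(−Te/τ) = e^(−1.17/0.9854) = 0.305 → 30.5%.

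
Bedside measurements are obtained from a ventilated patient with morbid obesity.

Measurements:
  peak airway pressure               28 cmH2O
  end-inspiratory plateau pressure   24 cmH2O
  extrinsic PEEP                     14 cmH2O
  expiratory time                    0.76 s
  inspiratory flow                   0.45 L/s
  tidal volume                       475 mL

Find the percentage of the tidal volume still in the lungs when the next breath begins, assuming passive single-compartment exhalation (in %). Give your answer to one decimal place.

R = (PIP − Pplat)/V̇ = (28 − 24) / 0.45 = 4.0/0.45 = 8.889 cmH2O·s/L.
C = Vt/(Pplat − PEEP) = 475.0 / (24 − 14) = 475.0/10.0 = 47.5 mL/cmH2O.
τ = R × C = 8.889 × 0.0475 L/cmH2O = 0.4222 s.
Fraction remaining at end-expiration = e^(−Te/τ) = e^(−0.76/0.4222) = 0.1653 → 16.53%.

16.5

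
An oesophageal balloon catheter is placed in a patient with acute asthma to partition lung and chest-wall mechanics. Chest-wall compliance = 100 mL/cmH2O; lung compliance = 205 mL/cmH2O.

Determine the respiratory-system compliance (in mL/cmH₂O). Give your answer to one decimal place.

67.2

Lung and chest wall are elastances in series: 1/Crs = 1/CL + 1/Ccw.
1/Crs = 1/205 + 1/100 = 0.01488.
Crs = 67.204 mL/cmH2O.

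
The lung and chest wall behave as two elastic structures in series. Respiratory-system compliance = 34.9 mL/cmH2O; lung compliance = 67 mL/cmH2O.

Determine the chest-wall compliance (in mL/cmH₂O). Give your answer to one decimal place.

1/Ccw = 1/Crs − 1/CL.
1/Ccw = 1/34.9 − 1/67 = 0.01373.
Ccw = 72.833 mL/cmH2O.

72.8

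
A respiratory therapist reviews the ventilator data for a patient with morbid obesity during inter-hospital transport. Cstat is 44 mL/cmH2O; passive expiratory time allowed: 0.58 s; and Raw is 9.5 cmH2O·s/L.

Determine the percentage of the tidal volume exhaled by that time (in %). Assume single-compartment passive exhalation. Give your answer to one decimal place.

τ = R × C = 9.5 × 44 mL/cmH2O = 9.5 × 0.044 L/cmH2O = 0.418 s.
Passive exhalation: V(t)/V₀ = e^(−t/τ) = e^(−0.58/0.418) = 0.2497.
Fraction exhaled = 1 − 0.2497 = 0.7503 → 75.03%.

75.0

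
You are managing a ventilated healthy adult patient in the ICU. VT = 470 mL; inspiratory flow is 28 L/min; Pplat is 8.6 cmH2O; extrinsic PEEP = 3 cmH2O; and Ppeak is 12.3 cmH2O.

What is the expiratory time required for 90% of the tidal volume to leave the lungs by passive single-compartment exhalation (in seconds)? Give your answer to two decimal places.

1.53

Flow: 28 L/min ÷ 60 = 0.4667 L/s.
R = (PIP − Pplat)/V̇ = (12.3 − 8.6) / 0.4667 = 3.7/0.4667 = 7.928 cmH2O·s/L.
C = Vt/(Pplat − PEEP) = 470.0 / (8.6 − 3) = 470.0/5.6 = 83.929 mL/cmH2O.
τ = R × C = 7.928 × 0.08393 L/cmH2O = 0.6654 s.
t = −τ·ln(1 − 0.90) = −0.6654·ln(0.1) = 1.532 s.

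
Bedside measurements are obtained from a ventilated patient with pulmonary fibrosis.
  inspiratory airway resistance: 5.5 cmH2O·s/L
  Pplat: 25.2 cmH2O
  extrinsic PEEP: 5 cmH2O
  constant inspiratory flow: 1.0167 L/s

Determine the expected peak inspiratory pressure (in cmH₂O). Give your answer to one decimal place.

PIP = Pplat + Raw × flow = 25.2 + 5.5 × 1.0167 = 25.2 + 5.592 = 30.792 cmH2O.

30.8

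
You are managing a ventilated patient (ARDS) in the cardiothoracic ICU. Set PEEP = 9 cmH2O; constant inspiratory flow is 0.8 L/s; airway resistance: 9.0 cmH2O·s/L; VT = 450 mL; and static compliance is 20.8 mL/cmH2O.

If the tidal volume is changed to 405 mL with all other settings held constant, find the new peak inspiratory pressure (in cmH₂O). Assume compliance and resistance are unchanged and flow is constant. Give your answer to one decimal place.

35.7

PIP = Vt/C + R·V̇ + PEEP (constant-flow equation of motion).
Only the elastic term changes: ΔPIP = ΔVt / C = (405 − 450) / 20.8 = -2.163 cmH2O.
Original PIP = 450/20.8 + 9.0×0.8 + 9 = 37.835 cmH2O; new PIP = 37.835 + (-2.163) = 35.672 cmH2O.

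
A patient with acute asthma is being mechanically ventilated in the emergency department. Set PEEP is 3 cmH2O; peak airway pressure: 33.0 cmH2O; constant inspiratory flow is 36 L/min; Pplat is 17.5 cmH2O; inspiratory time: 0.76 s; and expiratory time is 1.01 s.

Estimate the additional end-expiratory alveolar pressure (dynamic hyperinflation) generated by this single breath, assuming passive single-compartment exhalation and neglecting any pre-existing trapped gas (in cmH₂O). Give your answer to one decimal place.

4.2

Flow: 36 L/min ÷ 60 = 0.6 L/s.
Vt = flow × Ti = 0.6 L/s × 0.76 s × 1000 mL/L = 456.0 mL.
R = (PIP − Pplat)/V̇ = (33.0 − 17.5) / 0.6 = 15.5/0.6 = 25.833 cmH2O·s/L.
C = Vt/(Pplat − PEEP) = 456.0 / (17.5 − 3) = 456.0/14.5 = 31.448 mL/cmH2O.
τ = R × C = 25.833 × 0.03145 L/cmH2O = 0.8124 s.
Fraction remaining = e^(−Te/τ) = e^(−1.01/0.8124) = 0.2885; trapped volume = 456.0 × 0.2885 = 131.56 mL.
Additional alveolar pressure from trapping ≈ V_trapped / C = 131.56 / 31.448 = 4.183 cmH2O.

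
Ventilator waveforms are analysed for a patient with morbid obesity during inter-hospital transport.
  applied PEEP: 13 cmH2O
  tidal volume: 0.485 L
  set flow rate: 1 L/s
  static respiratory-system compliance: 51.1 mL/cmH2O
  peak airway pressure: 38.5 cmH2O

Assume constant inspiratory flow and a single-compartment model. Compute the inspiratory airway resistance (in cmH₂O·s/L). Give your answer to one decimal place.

16.0

Equation of motion (constant flow): PIP = Vt/C + R·V̇ + PEEP.
R·V̇ = PIP − Vt/C − PEEP = 38.5 − 485/51.1 − 13 = 38.5 − 9.491 − 13 = 16.009 cmH2O.
R = 16.009 / 1 = 16.009 cmH2O·s/L.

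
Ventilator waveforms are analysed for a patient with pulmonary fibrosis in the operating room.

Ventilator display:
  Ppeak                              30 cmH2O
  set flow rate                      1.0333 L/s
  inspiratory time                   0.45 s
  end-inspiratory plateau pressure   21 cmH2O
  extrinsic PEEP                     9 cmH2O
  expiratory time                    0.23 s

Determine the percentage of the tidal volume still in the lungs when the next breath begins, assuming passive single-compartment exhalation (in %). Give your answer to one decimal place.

50.6

Vt = flow × Ti = 1.0333 L/s × 0.45 s × 1000 mL/L = 464.99 mL.
R = (PIP − Pplat)/V̇ = (30 − 21) / 1.0333 = 9.0/1.0333 = 8.71 cmH2O·s/L.
C = Vt/(Pplat − PEEP) = 464.99 / (21 − 9) = 464.99/12.0 = 38.749 mL/cmH2O.
τ = R × C = 8.71 × 0.03875 L/cmH2O = 0.3375 s.
Fraction remaining at end-expiration = e^(−Te/τ) = e^(−0.23/0.3375) = 0.5059 → 50.59%.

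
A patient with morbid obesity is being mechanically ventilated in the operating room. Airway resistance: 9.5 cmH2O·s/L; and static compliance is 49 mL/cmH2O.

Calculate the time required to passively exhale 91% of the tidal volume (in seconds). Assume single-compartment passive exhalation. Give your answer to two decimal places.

τ = R × C = 9.5 × 49 mL/cmH2O = 9.5 × 0.049 L/cmH2O = 0.4655 s.
Exhaled fraction f = 1 − e^(−t/τ) → t = −τ·ln(1 − f) = −0.4655·ln(0.09) = 1.121 s.

1.12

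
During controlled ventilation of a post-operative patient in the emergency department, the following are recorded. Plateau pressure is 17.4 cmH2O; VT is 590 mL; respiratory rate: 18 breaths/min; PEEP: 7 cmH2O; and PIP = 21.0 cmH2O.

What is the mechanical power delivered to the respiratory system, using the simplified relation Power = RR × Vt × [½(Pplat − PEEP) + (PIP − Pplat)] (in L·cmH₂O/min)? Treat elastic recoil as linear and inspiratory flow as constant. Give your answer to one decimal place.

Per-breath work = Vt × [½(Pplat−PEEP) + (PIP−Pplat)] = 0.590 × [0.5×10.4 + 3.6] = 0.590 × 8.8 = 5.192 L·cmH2O.
Power = 18 × 5.192 = 93.456 L·cmH2O/min.

93.5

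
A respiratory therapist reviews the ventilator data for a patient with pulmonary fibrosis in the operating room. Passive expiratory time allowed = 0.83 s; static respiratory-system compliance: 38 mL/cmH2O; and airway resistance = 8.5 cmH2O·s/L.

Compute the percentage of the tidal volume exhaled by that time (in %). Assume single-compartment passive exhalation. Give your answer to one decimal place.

92.3

τ = R × C = 8.5 × 38 mL/cmH2O = 8.5 × 0.038 L/cmH2O = 0.323 s.
Passive exhalation: V(t)/V₀ = e^(−t/τ) = e^(−0.83/0.323) = 0.07656.
Fraction exhaled = 1 − 0.07656 = 0.9234 → 92.34%.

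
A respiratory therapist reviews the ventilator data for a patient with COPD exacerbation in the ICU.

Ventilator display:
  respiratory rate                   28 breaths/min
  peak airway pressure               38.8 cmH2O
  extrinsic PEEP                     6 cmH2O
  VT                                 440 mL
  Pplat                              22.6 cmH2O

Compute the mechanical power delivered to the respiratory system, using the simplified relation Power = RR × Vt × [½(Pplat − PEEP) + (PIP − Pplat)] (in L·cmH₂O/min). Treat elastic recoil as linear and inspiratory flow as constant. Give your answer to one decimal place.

Per-breath work = Vt × [½(Pplat−PEEP) + (PIP−Pplat)] = 0.440 × [0.5×16.6 + 16.2] = 0.440 × 24.5 = 10.78 L·cmH2O.
Power = 28 × 10.78 = 301.84 L·cmH2O/min.

301.8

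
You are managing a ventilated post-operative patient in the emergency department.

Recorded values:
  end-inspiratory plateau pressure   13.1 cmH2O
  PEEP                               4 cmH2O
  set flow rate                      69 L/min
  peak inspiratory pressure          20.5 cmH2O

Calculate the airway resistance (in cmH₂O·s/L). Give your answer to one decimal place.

Flow: 69 L/min ÷ 60 = 1.15 L/s.
Raw = (PIP − Pplat) / flow = (20.5 − 13.1) / 1.15 = 7.4 / 1.15 = 6.435 cmH2O·s/L.

6.4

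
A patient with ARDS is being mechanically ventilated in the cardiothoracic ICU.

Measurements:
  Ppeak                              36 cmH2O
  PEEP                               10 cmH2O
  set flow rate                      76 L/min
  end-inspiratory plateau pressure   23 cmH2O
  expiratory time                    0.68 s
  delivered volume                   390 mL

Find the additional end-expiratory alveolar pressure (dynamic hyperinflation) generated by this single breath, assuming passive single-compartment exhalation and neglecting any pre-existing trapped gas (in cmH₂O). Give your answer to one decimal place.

1.4

Flow: 76 L/min ÷ 60 = 1.2667 L/s.
R = (PIP − Pplat)/V̇ = (36 − 23) / 1.2667 = 13.0/1.2667 = 10.263 cmH2O·s/L.
C = Vt/(Pplat − PEEP) = 390.0 / (23 − 10) = 390.0/13.0 = 30.0 mL/cmH2O.
τ = R × C = 10.263 × 0.03 L/cmH2O = 0.3079 s.
Fraction remaining = e^(−Te/τ) = e^(−0.68/0.3079) = 0.1099; trapped volume = 390.0 × 0.1099 = 42.861 mL.
Additional alveolar pressure from trapping ≈ V_trapped / C = 42.861 / 30.0 = 1.429 cmH2O.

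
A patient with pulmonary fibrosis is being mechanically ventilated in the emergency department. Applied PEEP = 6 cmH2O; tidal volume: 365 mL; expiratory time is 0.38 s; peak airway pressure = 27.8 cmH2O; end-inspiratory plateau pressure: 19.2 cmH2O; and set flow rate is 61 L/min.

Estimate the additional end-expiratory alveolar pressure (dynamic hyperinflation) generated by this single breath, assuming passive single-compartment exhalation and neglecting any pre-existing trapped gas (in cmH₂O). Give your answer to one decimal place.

Flow: 61 L/min ÷ 60 = 1.0167 L/s.
R = (PIP − Pplat)/V̇ = (27.8 − 19.2) / 1.0167 = 8.6/1.0167 = 8.459 cmH2O·s/L.
C = Vt/(Pplat − PEEP) = 365.0 / (19.2 − 6) = 365.0/13.2 = 27.652 mL/cmH2O.
τ = R × C = 8.459 × 0.02765 L/cmH2O = 0.2339 s.
Fraction remaining = e^(−Te/τ) = e^(−0.38/0.2339) = 0.197; trapped volume = 365.0 × 0.197 = 71.905 mL.
Additional alveolar pressure from trapping ≈ V_trapped / C = 71.905 / 27.652 = 2.6 cmH2O.

2.6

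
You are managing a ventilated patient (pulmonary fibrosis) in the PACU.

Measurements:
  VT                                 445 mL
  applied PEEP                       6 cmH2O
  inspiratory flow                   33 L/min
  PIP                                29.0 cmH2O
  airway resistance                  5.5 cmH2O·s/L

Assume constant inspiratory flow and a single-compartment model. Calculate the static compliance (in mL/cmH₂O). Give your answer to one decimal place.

22.3

Flow: 33 L/min ÷ 60 = 0.55 L/s.
Equation of motion (constant flow): PIP = Vt/C + R·V̇ + PEEP.
Vt/C = PIP − R·V̇ − PEEP = 29.0 − 5.5×0.55 − 6 = 29.0 − 3.025 − 6 = 19.975 cmH2O.
C = Vt / 19.975 = 445 / 19.975 = 22.278 mL/cmH2O.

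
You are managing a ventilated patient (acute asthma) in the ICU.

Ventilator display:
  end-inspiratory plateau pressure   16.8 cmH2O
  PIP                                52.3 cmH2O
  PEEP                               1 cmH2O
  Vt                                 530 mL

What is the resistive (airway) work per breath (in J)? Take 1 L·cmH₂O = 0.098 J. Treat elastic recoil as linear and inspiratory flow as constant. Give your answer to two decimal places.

1.84

With constant inspiratory flow the resistive pressure is constant at PIP − Pplat = 52.3 − 16.8 = 35.5 cmH2O, so resistive work = 35.5 × 0.530 = 18.815 L·cmH2O.
× 0.098 J/(L·cmH2O) → 1.844 J.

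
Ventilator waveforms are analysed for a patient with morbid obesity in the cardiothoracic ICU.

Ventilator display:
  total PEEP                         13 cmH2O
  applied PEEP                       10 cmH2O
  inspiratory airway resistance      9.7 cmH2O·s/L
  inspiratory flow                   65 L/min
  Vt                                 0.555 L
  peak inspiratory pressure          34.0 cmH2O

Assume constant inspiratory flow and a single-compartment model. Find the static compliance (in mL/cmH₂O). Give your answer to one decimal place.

52.9

Flow: 65 L/min ÷ 60 = 1.0833 L/s.
Total PEEP = 13 cmH2O (set 10 + intrinsic 3); this is the baseline alveolar pressure.
Equation of motion (constant flow): PIP = Vt/C + R·V̇ + PEEP.
Vt/C = PIP − R·V̇ − PEEP = 34.0 − 9.7×1.0833 − 13 = 34.0 − 10.508 − 13 = 10.492 cmH2O.
C = Vt / 10.492 = 555 / 10.492 = 52.897 mL/cmH2O.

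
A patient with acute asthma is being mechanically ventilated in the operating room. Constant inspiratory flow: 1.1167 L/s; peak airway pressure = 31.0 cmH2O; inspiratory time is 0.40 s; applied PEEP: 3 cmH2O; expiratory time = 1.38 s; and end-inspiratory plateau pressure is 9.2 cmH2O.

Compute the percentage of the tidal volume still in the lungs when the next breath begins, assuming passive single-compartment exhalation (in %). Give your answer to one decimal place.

Vt = flow × Ti = 1.1167 L/s × 0.40 s × 1000 mL/L = 446.68 mL.
R = (PIP − Pplat)/V̇ = (31.0 − 9.2) / 1.1167 = 21.8/1.1167 = 19.522 cmH2O·s/L.
C = Vt/(Pplat − PEEP) = 446.68 / (9.2 − 3) = 446.68/6.2 = 72.045 mL/cmH2O.
τ = R × C = 19.522 × 0.07205 L/cmH2O = 1.407 s.
Fraction remaining at end-expiration = e^(−Te/τ) = e^(−1.38/1.407) = 0.375 → 37.5%.

37.5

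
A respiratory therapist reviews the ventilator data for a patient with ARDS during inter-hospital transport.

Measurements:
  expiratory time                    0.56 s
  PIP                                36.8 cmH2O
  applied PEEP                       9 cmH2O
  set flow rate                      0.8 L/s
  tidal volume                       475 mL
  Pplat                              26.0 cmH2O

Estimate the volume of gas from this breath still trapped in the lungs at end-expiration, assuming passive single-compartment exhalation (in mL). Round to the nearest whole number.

R = (PIP − Pplat)/V̇ = (36.8 − 26.0) / 0.8 = 10.8/0.8 = 13.5 cmH2O·s/L.
C = Vt/(Pplat − PEEP) = 475.0 / (26.0 − 9) = 475.0/17.0 = 27.941 mL/cmH2O.
τ = R × C = 13.5 × 0.02794 L/cmH2O = 0.3772 s.
Fraction remaining = e^(−Te/τ) = e^(−0.56/0.3772) = 0.2266.
Trapped volume = 475.0 × 0.2266 = 107.64 mL.

108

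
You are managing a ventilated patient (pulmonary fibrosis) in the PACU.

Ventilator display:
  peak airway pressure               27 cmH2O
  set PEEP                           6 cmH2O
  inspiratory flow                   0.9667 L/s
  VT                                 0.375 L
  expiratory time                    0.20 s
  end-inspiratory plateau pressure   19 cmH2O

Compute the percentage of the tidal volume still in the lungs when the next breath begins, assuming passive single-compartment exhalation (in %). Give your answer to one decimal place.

R = (PIP − Pplat)/V̇ = (27 − 19) / 0.9667 = 8.0/0.9667 = 8.276 cmH2O·s/L.
C = Vt/(Pplat − PEEP) = 375.0 / (19 − 6) = 375.0/13.0 = 28.846 mL/cmH2O.
τ = R × C = 8.276 × 0.02885 L/cmH2O = 0.2388 s.
Fraction remaining at end-expiration = e^(−Te/τ) = e^(−0.20/0.2388) = 0.4328 → 43.28%.

43.3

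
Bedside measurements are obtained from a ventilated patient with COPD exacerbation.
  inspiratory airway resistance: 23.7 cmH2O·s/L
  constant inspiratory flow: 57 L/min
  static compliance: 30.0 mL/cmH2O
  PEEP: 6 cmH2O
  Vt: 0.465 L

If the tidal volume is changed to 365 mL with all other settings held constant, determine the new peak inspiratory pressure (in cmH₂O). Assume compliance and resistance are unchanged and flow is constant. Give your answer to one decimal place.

40.7

Flow: 57 L/min ÷ 60 = 0.95 L/s.
PIP = Vt/C + R·V̇ + PEEP (constant-flow equation of motion).
Only the elastic term changes: ΔPIP = ΔVt / C = (365 − 465) / 30.0 = -3.333 cmH2O.
Original PIP = 465/30.0 + 23.7×0.95 + 6 = 44.015 cmH2O; new PIP = 44.015 + (-3.333) = 40.682 cmH2O.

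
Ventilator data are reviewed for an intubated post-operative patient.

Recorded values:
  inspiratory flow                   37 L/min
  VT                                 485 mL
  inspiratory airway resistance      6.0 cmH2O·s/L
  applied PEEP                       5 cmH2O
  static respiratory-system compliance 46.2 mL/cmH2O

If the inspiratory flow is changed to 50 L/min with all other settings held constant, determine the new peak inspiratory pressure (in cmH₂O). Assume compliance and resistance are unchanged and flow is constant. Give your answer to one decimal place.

20.5

Flow: 37 L/min ÷ 60 = 0.6167 L/s.
New flow: 50 L/min ÷ 60 = 0.8333 L/s.
PIP = Vt/C + R·V̇ + PEEP (constant-flow equation of motion).
Only the resistive term changes: ΔPIP = R × ΔV̇ = 6.0 × (0.8333 − 0.6167) = 6.0 × 0.2166 = 1.3 cmH2O.
Original PIP = 485/46.2 + 6.0×0.6167 + 5 = 19.198 cmH2O; new PIP = 19.198 + (1.3) = 20.498 cmH2O.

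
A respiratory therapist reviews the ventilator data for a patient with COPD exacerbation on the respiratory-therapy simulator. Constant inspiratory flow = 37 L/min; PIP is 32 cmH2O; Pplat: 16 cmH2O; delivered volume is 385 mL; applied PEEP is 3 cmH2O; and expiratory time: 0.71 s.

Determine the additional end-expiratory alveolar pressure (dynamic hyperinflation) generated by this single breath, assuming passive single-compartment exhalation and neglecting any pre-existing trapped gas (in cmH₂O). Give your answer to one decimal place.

Flow: 37 L/min ÷ 60 = 0.6167 L/s.
R = (PIP − Pplat)/V̇ = (32 − 16) / 0.6167 = 16.0/0.6167 = 25.945 cmH2O·s/L.
C = Vt/(Pplat − PEEP) = 385.0 / (16 − 3) = 385.0/13.0 = 29.615 mL/cmH2O.
τ = R × C = 25.945 × 0.02962 L/cmH2O = 0.7685 s.
Fraction remaining = e^(−Te/τ) = e^(−0.71/0.7685) = 0.397; trapped volume = 385.0 × 0.397 = 152.85 mL.
Additional alveolar pressure from trapping ≈ V_trapped / C = 152.85 / 29.615 = 5.161 cmH2O.

5.2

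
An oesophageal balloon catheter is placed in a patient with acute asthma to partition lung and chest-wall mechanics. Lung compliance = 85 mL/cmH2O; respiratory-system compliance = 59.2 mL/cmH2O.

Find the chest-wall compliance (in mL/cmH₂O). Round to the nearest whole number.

195

1/Ccw = 1/Crs − 1/CL.
1/Ccw = 1/59.2 − 1/85 = 0.005127.
Ccw = 195.05 mL/cmH2O.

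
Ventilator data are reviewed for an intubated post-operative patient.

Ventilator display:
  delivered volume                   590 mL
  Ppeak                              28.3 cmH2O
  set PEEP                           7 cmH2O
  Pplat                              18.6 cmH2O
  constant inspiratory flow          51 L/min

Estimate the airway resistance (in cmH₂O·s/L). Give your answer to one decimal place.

Flow: 51 L/min ÷ 60 = 0.85 L/s.
Raw = (PIP − Pplat) / flow = (28.3 − 18.6) / 0.85 = 9.7 / 0.85 = 11.412 cmH2O·s/L.

11.4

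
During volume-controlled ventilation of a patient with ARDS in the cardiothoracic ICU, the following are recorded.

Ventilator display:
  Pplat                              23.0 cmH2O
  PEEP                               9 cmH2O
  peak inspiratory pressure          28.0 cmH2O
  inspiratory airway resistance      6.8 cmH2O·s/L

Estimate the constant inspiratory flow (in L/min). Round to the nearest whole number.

flow = (PIP − Pplat) / Raw = (28.0 − 23.0) / 6.8 = 0.7353 L/s × 60 = 44.118 L/min.

44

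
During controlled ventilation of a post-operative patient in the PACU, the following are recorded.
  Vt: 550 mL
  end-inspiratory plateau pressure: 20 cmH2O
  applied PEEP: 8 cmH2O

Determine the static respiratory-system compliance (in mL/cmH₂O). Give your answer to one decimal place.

Cstat = Vt / (Pplat − PEEP) = 550 / (20 − 8) = 550 / 12.0 = 45.833 mL/cmH2O.

45.8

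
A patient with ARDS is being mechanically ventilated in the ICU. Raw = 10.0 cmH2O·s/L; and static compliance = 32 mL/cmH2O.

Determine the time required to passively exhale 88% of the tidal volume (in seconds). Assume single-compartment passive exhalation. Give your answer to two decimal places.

0.68

τ = R × C = 10.0 × 32 mL/cmH2O = 10.0 × 0.032 L/cmH2O = 0.32 s.
Exhaled fraction f = 1 − e^(−t/τ) → t = −τ·ln(1 − f) = −0.32·ln(0.12) = 0.6785 s.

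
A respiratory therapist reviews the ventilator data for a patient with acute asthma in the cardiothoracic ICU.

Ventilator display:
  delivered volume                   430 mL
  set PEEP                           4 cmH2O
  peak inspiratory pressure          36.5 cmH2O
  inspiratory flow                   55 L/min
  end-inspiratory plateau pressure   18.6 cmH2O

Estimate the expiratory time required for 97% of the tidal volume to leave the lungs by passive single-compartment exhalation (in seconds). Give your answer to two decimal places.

2.02

Flow: 55 L/min ÷ 60 = 0.9167 L/s.
R = (PIP − Pplat)/V̇ = (36.5 − 18.6) / 0.9167 = 17.9/0.9167 = 19.527 cmH2O·s/L.
C = Vt/(Pplat − PEEP) = 430.0 / (18.6 − 4) = 430.0/14.6 = 29.452 mL/cmH2O.
τ = R × C = 19.527 × 0.02945 L/cmH2O = 0.5751 s.
t = −τ·ln(1 − 0.97) = −0.5751·ln(0.03) = 2.017 s.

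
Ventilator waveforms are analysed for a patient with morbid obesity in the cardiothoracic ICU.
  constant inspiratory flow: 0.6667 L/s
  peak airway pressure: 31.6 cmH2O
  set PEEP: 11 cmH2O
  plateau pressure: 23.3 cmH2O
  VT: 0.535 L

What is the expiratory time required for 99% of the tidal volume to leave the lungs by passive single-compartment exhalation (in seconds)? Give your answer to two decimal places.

R = (PIP − Pplat)/V̇ = (31.6 − 23.3) / 0.6667 = 8.3/0.6667 = 12.449 cmH2O·s/L.
C = Vt/(Pplat − PEEP) = 535.0 / (23.3 − 11) = 535.0/12.3 = 43.496 mL/cmH2O.
τ = R × C = 12.449 × 0.0435 L/cmH2O = 0.5415 s.
t = −τ·ln(1 − 0.99) = −0.5415·ln(0.01) = 2.494 s.

2.49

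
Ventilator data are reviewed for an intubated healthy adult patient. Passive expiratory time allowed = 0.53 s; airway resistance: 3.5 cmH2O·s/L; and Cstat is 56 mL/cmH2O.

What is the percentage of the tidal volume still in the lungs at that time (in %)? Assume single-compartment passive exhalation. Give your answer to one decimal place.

τ = R × C = 3.5 × 56 mL/cmH2O = 3.5 × 0.056 L/cmH2O = 0.196 s.
Passive exhalation: V(t)/V₀ = e^(−t/τ) = e^(−0.53/0.196) = 0.06693.
Fraction remaining = 0.06693 → 6.693%.

6.7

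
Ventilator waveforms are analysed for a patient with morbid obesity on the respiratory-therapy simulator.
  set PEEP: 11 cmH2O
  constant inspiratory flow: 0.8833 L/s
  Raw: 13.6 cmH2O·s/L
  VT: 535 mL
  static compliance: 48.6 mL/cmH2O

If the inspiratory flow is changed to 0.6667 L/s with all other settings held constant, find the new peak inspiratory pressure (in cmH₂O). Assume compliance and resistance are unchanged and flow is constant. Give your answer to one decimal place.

31.1

PIP = Vt/C + R·V̇ + PEEP (constant-flow equation of motion).
Only the resistive term changes: ΔPIP = R × ΔV̇ = 13.6 × (0.6667 − 0.8833) = 13.6 × -0.2166 = -2.946 cmH2O.
Original PIP = 535/48.6 + 13.6×0.8833 + 11 = 34.021 cmH2O; new PIP = 34.021 + (-2.946) = 31.075 cmH2O.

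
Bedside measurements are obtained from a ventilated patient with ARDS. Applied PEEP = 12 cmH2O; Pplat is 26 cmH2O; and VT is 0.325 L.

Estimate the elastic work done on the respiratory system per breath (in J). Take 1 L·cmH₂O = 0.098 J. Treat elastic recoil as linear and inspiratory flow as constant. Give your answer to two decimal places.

0.22

Elastic work ≈ ½ × (Pplat − PEEP) × Vt = 0.5 × (26 − 12) × 0.325 L = 0.5 × 14.0 × 0.325 = 2.275 L·cmH2O.
× 0.098 J/(L·cmH2O) → 0.223 J.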